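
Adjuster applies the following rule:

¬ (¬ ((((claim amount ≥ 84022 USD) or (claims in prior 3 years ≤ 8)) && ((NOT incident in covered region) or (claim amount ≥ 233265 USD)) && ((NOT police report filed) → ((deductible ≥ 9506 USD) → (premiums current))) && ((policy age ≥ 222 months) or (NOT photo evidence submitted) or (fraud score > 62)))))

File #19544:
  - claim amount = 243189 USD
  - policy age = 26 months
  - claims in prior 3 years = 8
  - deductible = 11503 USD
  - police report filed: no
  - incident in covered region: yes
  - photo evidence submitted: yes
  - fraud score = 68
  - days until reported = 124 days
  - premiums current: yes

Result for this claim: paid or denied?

Atomic conditions:
  claim amount ≥ 84022 USD: 243189 ≥ 84022 is true
  claims in prior 3 years ≤ 8: 8 ≤ 8 is true
  NOT incident in covered region: yes → false
  claim amount ≥ 233265 USD: 243189 ≥ 233265 is true
  NOT police report filed: no → true
  deductible ≥ 9506 USD: 11503 ≥ 9506 is true
  premiums current: yes → true
  policy age ≥ 222 months: 26 ≥ 222 is false
  NOT photo evidence submitted: yes → false
  fraud score > 62: 68 > 62 is true
Combine:
[1.1.1] true OR true = true
[1.1.2] false OR true = true
[1.1.3.2] true → true = true
[1.1.3] true → true = true
[1.1.4] false OR false OR true = true
[1.1] true AND true AND true AND true = true
[1] NOT true = false
[root] NOT false = true
Overall: true → paid

Paid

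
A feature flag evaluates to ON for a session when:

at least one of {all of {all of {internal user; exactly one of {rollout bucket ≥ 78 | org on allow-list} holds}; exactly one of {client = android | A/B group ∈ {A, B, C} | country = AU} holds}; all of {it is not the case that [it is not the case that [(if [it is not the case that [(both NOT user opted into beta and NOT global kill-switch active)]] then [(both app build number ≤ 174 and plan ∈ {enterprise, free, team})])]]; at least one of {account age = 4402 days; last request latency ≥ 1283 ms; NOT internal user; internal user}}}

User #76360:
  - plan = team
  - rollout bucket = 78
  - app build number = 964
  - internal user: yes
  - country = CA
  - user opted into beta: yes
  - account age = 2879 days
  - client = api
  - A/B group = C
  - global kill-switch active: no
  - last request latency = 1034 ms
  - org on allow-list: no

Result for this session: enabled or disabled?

Atomic conditions:
  internal user: yes → true
  rollout bucket ≥ 78: 78 ≥ 78 is true
  org on allow-list: no → false
  client = android: api == android is false
  A/B group ∈ {A, B, C}: C is in the set → true
  country = AU: CA == AU is false
  NOT user opted into beta: yes → false
  NOT global kill-switch active: no → true
  app build number ≤ 174: 964 ≤ 174 is false
  plan ∈ {enterprise, free, team}: team is in the set → true
  account age = 4402 days: 2879 == 4402 is false
  last request latency ≥ 1283 ms: 1034 ≥ 1283 is false
  NOT internal user: yes → false
Combine:
[1.1.2] exactly-one(true, false) = true
[1.1] true AND true = true
[1.2] exactly-one(false, true, false) = true
[1] true AND true = true
[2.1.1.1.1.1] false AND true = false
[2.1.1.1.1] NOT false = true
[2.1.1.1.2] false AND true = false
[2.1.1.1] true → false = false
[2.1.1] NOT false = true
[2.1] NOT true = false
[2.2] false OR false OR false OR true = true
[2] false AND true = false
[root] true OR false = true
Overall: true → enabled

Enabled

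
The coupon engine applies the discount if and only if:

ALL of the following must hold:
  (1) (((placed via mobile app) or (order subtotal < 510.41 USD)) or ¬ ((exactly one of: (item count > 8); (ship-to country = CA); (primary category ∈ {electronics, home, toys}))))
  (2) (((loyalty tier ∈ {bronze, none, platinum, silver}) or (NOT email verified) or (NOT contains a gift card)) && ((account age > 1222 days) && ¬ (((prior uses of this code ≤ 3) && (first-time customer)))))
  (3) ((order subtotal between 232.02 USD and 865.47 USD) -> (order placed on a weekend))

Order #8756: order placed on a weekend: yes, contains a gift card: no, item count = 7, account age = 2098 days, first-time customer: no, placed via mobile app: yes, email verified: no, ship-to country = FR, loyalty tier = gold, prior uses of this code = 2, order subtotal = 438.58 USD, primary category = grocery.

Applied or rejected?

Atomic conditions:
  placed via mobile app: yes → true
  order subtotal < 510.41 USD: 438.58 < 510.41 is true
  item count > 8: 7 > 8 is false
  ship-to country = CA: FR == CA is false
  primary category ∈ {electronics, home, toys}: grocery is not in the set → false
  loyalty tier ∈ {bronze, none, platinum, silver}: gold is not in the set → false
  NOT email verified: no → true
  NOT contains a gift card: no → true
  account age > 1222 days: 2098 > 1222 is true
  prior uses of this code ≤ 3: 2 ≤ 3 is true
  first-time customer: no → false
  order subtotal between 232.02 USD and 865.47 USD: 438.58 in [232.02, 865.47] is true
  order placed on a weekend: yes → true
Combine:
[1.1] true OR true = true
[1.2.1] exactly-one(false, false, false) = false
[1.2] NOT false = true
[1] true OR true = true
[2.1] false OR true OR true = true
[2.2.2.1] true AND false = false
[2.2.2] NOT false = true
[2.2] true AND true = true
[2] true AND true = true
[3] true → true = true
[root] true AND true AND true = true
Overall: true → applied

Applied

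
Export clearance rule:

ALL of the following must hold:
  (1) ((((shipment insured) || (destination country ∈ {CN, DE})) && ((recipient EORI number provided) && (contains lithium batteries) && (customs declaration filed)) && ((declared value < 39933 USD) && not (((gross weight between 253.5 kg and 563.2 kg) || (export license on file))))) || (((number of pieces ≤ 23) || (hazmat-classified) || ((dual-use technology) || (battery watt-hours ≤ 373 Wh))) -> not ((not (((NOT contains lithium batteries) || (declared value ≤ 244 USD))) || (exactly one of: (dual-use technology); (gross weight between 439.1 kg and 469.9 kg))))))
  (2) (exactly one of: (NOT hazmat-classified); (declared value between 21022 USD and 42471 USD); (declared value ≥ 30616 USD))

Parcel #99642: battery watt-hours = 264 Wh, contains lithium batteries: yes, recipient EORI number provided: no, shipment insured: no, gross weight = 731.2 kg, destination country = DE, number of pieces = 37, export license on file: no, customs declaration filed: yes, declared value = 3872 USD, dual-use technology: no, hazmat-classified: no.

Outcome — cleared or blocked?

Atomic conditions:
  shipment insured: no → false
  destination country ∈ {CN, DE}: DE is in the set → true
  recipient EORI number provided: no → false
  contains lithium batteries: yes → true
  customs declaration filed: yes → true
  declared value < 39933 USD: 3872 < 39933 is true
  gross weight between 253.5 kg and 563.2 kg: 731.2 in [253.5, 563.2] is false
  export license on file: no → false
  number of pieces ≤ 23: 37 ≤ 23 is false
  hazmat-classified: no → false
  dual-use technology: no → false
  battery watt-hours ≤ 373 Wh: 264 ≤ 373 is true
  NOT contains lithium batteries: yes → false
  declared value ≤ 244 USD: 3872 ≤ 244 is false
  gross weight between 439.1 kg and 469.9 kg: 731.2 in [439.1, 469.9] is false
  NOT hazmat-classified: no → true
  declared value between 21022 USD and 42471 USD: 3872 in [21022, 42471] is false
  declared value ≥ 30616 USD: 3872 ≥ 30616 is false
Combine:
[1.1.1] false OR true = true
[1.1.2] false AND true AND true = false
[1.1.3.2.1] false OR false = false
[1.1.3.2] NOT false = true
[1.1.3] true AND true = true
[1.1] true AND false AND true = false
[1.2.1.3] false OR true = true
[1.2.1] false OR false OR true = true
[1.2.2.1.1.1] false OR false = false
[1.2.2.1.1] NOT false = true
[1.2.2.1.2] exactly-one(false, false) = false
[1.2.2.1] true OR false = true
[1.2.2] NOT true = false
[1.2] true → false = false
[1] false OR false = false
[2] exactly-one(true, false, false) = true
[root] false AND true = false
Overall: false → blocked

Blocked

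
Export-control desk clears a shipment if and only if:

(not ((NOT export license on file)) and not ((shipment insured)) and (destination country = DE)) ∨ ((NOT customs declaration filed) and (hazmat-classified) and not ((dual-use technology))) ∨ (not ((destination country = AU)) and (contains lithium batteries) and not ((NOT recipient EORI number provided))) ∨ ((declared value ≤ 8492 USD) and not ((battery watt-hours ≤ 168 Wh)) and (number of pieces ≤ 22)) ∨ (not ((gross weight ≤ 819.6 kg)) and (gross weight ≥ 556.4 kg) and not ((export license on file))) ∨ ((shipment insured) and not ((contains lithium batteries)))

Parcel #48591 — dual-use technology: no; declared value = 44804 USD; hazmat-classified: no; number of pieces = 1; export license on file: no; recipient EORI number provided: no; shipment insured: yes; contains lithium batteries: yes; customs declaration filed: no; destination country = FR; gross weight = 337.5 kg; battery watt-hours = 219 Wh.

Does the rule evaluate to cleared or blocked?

Blocked

Atomic conditions:
  NOT export license on file: no → true
  shipment insured: yes → true
  destination country = DE: FR == DE is false
  NOT customs declaration filed: no → true
  hazmat-classified: no → false
  dual-use technology: no → false
  destination country = AU: FR == AU is false
  contains lithium batteries: yes → true
  NOT recipient EORI number provided: no → true
  declared value ≤ 8492 USD: 44804 ≤ 8492 is false
  battery watt-hours ≤ 168 Wh: 219 ≤ 168 is false
  number of pieces ≤ 22: 1 ≤ 22 is true
  gross weight ≤ 819.6 kg: 337.5 ≤ 819.6 is true
  gross weight ≥ 556.4 kg: 337.5 ≥ 556.4 is false
  export license on file: no → false
Combine:
[1.1] NOT true = false
[1.2] NOT true = false
[1] false AND false AND false = false
[2.3] NOT false = true
[2] true AND false AND true = false
[3.1] NOT false = true
[3.3] NOT true = false
[3] true AND true AND false = false
[4.2] NOT false = true
[4] false AND true AND true = false
[5.1] NOT true = false
[5.3] NOT false = true
[5] false AND false AND true = false
[6.2] NOT true = false
[6] true AND false = false
[root] false OR false OR false OR false OR false OR false = false
Overall: false → blocked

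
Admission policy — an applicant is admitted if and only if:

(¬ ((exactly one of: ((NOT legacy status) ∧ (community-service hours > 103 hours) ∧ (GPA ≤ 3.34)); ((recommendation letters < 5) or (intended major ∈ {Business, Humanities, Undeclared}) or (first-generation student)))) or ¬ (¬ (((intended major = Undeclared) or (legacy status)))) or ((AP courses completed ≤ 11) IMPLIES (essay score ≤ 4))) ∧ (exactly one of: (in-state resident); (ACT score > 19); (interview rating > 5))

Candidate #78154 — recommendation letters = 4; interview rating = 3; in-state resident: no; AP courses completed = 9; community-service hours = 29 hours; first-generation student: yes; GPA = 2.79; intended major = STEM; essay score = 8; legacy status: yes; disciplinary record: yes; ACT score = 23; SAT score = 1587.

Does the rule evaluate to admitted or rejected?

Admitted

Atomic conditions:
  NOT legacy status: yes → false
  community-service hours > 103 hours: 29 > 103 is false
  GPA ≤ 3.34: 2.79 ≤ 3.34 is true
  recommendation letters < 5: 4 < 5 is true
  intended major ∈ {Business, Humanities, Undeclared}: STEM is not in the set → false
  first-generation student: yes → true
  intended major = Undeclared: STEM == Undeclared is false
  legacy status: yes → true
  AP courses completed ≤ 11: 9 ≤ 11 is true
  essay score ≤ 4: 8 ≤ 4 is false
  in-state resident: no → false
  ACT score > 19: 23 > 19 is true
  interview rating > 5: 3 > 5 is false
Combine:
[1.1.1.1] false AND false AND true = false
[1.1.1.2] true OR false OR true = true
[1.1.1] exactly-one(false, true) = true
[1.1] NOT true = false
[1.2.1.1] false OR true = true
[1.2.1] NOT true = false
[1.2] NOT false = true
[1.3] true → false = false
[1] false OR true OR false = true
[2] exactly-one(false, true, false) = true
[root] true AND true = true
Overall: true → admitted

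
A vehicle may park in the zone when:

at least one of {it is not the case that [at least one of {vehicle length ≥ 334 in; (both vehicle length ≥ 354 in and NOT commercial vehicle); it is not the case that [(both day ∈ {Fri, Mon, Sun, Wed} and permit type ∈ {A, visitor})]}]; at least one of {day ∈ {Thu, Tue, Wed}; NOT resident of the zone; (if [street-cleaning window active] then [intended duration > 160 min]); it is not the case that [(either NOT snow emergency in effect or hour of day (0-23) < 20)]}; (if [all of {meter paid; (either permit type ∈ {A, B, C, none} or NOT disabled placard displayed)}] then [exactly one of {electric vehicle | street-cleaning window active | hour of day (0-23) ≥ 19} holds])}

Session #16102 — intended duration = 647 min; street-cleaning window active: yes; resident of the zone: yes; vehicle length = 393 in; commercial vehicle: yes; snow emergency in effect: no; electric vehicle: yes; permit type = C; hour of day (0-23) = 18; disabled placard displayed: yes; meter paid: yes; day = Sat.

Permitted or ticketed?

Atomic conditions:
  vehicle length ≥ 334 in: 393 ≥ 334 is true
  vehicle length ≥ 354 in: 393 ≥ 354 is true
  NOT commercial vehicle: yes → false
  day ∈ {Fri, Mon, Sun, Wed}: Sat is not in the set → false
  permit type ∈ {A, visitor}: C is not in the set → false
  day ∈ {Thu, Tue, Wed}: Sat is not in the set → false
  NOT resident of the zone: yes → false
  street-cleaning window active: yes → true
  intended duration > 160 min: 647 > 160 is true
  NOT snow emergency in effect: no → true
  hour of day (0-23) < 20: 18 < 20 is true
  meter paid: yes → true
  permit type ∈ {A, B, C, none}: C is in the set → true
  NOT disabled placard displayed: yes → false
  electric vehicle: yes → true
  hour of day (0-23) ≥ 19: 18 ≥ 19 is false
Combine:
[1.1.2] true AND false = false
[1.1.3.1] false AND false = false
[1.1.3] NOT false = true
[1.1] true OR false OR true = true
[1] NOT true = false
[2.3] true → true = true
[2.4.1] true OR true = true
[2.4] NOT true = false
[2] false OR false OR true OR false = true
[3.1.2] true OR false = true
[3.1] true AND true = true
[3.2] exactly-one(true, true, false) = false
[3] true → false = false
[root] false OR true OR false = true
Overall: true → permitted

Permitted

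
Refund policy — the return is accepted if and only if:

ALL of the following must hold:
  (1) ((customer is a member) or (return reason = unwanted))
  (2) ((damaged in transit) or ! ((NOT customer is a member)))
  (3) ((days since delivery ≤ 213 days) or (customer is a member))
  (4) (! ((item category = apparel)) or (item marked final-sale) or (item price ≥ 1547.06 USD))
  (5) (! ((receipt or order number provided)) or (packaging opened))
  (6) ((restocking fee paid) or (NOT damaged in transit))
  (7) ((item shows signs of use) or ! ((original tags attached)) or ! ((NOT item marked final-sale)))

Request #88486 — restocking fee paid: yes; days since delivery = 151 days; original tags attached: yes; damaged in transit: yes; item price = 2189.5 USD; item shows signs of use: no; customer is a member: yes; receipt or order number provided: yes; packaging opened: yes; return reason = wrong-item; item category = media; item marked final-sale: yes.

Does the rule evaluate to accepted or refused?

Atomic conditions:
  customer is a member: yes → true
  return reason = unwanted: wrong-item == unwanted is false
  damaged in transit: yes → true
  NOT customer is a member: yes → false
  days since delivery ≤ 213 days: 151 ≤ 213 is true
  item category = apparel: media == apparel is false
  item marked final-sale: yes → true
  item price ≥ 1547.06 USD: 2189.5 ≥ 1547.06 is true
  receipt or order number provided: yes → true
  packaging opened: yes → true
  restocking fee paid: yes → true
  NOT damaged in transit: yes → false
  item shows signs of use: no → false
  original tags attached: yes → true
  NOT item marked final-sale: yes → false
Combine:
[1] true OR false = true
[2.2] NOT false = true
[2] true OR true = true
[3] true OR true = true
[4.1] NOT false = true
[4] true OR true OR true = true
[5.1] NOT true = false
[5] false OR true = true
[6] true OR false = true
[7.2] NOT true = false
[7.3] NOT false = true
[7] false OR false OR true = true
[root] true AND true AND true AND true AND true AND true AND true = true
Overall: true → accepted

Accepted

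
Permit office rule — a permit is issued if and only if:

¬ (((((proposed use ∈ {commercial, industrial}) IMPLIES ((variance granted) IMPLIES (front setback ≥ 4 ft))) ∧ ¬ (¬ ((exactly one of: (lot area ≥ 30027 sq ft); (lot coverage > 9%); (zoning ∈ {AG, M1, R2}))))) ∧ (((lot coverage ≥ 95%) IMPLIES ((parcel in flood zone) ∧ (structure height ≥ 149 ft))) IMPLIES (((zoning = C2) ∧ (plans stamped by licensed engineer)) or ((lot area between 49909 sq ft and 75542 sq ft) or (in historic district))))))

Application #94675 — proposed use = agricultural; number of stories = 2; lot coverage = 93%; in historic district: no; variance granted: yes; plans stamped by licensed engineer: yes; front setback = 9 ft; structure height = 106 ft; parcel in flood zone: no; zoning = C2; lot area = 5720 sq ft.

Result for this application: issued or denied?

Denied

Atomic conditions:
  proposed use ∈ {commercial, industrial}: agricultural is not in the set → false
  variance granted: yes → true
  front setback ≥ 4 ft: 9 ≥ 4 is true
  lot area ≥ 30027 sq ft: 5720 ≥ 30027 is false
  lot coverage > 9%: 93 > 9 is true
  zoning ∈ {AG, M1, R2}: C2 is not in the set → false
  lot coverage ≥ 95%: 93 ≥ 95 is false
  parcel in flood zone: no → false
  structure height ≥ 149 ft: 106 ≥ 149 is false
  zoning = C2: C2 == C2 is true
  plans stamped by licensed engineer: yes → true
  lot area between 49909 sq ft and 75542 sq ft: 5720 in [49909, 75542] is false
  in historic district: no → false
Combine:
[1.1.1.2] true → true = true
[1.1.1] false → true (antecedent false ⇒ implication holds) = true
[1.1.2.1.1] exactly-one(false, true, false) = true
[1.1.2.1] NOT true = false
[1.1.2] NOT false = true
[1.1] true AND true = true
[1.2.1.2] false AND false = false
[1.2.1] false → false (antecedent false ⇒ implication holds) = true
[1.2.2.1] true AND true = true
[1.2.2.2] false OR false = false
[1.2.2] true OR false = true
[1.2] true → true = true
[1] true AND true = true
[root] NOT true = false
Overall: false → denied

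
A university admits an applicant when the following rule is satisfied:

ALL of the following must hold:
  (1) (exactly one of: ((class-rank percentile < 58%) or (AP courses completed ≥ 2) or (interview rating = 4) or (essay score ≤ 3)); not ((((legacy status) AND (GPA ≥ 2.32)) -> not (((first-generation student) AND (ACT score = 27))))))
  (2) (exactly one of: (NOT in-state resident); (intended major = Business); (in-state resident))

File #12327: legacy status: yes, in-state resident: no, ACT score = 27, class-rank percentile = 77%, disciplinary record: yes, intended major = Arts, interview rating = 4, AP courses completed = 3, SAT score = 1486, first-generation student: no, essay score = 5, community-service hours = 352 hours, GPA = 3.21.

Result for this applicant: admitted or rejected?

Admitted

Atomic conditions:
  class-rank percentile < 58%: 77 < 58 is false
  AP courses completed ≥ 2: 3 ≥ 2 is true
  interview rating = 4: 4 == 4 is true
  essay score ≤ 3: 5 ≤ 3 is false
  legacy status: yes → true
  GPA ≥ 2.32: 3.21 ≥ 2.32 is true
  first-generation student: no → false
  ACT score = 27: 27 == 27 is true
  NOT in-state resident: no → true
  intended major = Business: Arts == Business is false
  in-state resident: no → false
Combine:
[1.1] false OR true OR true OR false = true
[1.2.1.1] true AND true = true
[1.2.1.2.1] false AND true = false
[1.2.1.2] NOT false = true
[1.2.1] true → true = true
[1.2] NOT true = false
[1] exactly-one(true, false) = true
[2] exactly-one(true, false, false) = true
[root] true AND true = true
Overall: true → admitted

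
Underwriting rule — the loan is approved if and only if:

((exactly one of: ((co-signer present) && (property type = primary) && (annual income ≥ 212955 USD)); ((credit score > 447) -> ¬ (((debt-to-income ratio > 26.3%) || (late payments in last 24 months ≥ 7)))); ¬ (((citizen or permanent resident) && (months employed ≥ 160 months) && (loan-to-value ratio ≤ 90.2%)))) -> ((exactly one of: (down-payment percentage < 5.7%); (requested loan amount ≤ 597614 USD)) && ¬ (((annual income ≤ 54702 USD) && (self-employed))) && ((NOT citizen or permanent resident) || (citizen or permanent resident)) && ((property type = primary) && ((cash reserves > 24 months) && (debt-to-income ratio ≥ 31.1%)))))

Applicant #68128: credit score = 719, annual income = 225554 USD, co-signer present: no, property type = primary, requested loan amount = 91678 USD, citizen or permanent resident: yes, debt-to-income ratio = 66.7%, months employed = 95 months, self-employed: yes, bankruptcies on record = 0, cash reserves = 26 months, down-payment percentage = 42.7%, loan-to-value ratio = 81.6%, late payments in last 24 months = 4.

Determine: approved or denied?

Approved

Atomic conditions:
  co-signer present: no → false
  property type = primary: primary == primary is true
  annual income ≥ 212955 USD: 225554 ≥ 212955 is true
  credit score > 447: 719 > 447 is true
  debt-to-income ratio > 26.3%: 66.7 > 26.3 is true
  late payments in last 24 months ≥ 7: 4 ≥ 7 is false
  citizen or permanent resident: yes → true
  months employed ≥ 160 months: 95 ≥ 160 is false
  loan-to-value ratio ≤ 90.2%: 81.6 ≤ 90.2 is true
  down-payment percentage < 5.7%: 42.7 < 5.7 is false
  requested loan amount ≤ 597614 USD: 91678 ≤ 597614 is true
  annual income ≤ 54702 USD: 225554 ≤ 54702 is false
  self-employed: yes → true
  NOT citizen or permanent resident: yes → false
  cash reserves > 24 months: 26 > 24 is true
  debt-to-income ratio ≥ 31.1%: 66.7 ≥ 31.1 is true
Combine:
[1.1] false AND true AND true = false
[1.2.2.1] true OR false = true
[1.2.2] NOT true = false
[1.2] true → false = false
[1.3.1] true AND false AND true = false
[1.3] NOT false = true
[1] exactly-one(false, false, true) = true
[2.1] exactly-one(false, true) = true
[2.2.1] false AND true = false
[2.2] NOT false = true
[2.3] false OR true = true
[2.4.2] true AND true = true
[2.4] true AND true = true
[2] true AND true AND true AND true = true
[root] true → true = true
Overall: true → approved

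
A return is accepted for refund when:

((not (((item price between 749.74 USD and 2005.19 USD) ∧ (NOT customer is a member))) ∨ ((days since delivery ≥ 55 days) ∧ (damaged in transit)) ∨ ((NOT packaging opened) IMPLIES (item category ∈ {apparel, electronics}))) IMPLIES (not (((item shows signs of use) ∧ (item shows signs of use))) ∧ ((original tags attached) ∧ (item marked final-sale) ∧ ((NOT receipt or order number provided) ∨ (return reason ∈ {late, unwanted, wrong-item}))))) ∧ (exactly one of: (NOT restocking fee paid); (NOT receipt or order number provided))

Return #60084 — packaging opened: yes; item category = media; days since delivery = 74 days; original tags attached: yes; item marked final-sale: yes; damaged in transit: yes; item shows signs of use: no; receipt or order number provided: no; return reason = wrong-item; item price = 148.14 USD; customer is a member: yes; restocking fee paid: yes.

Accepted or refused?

Atomic conditions:
  item price between 749.74 USD and 2005.19 USD: 148.14 in [749.74, 2005.19] is false
  NOT customer is a member: yes → false
  days since delivery ≥ 55 days: 74 ≥ 55 is true
  damaged in transit: yes → true
  NOT packaging opened: yes → false
  item category ∈ {apparel, electronics}: media is not in the set → false
  item shows signs of use: no → false
  original tags attached: yes → true
  item marked final-sale: yes → true
  NOT receipt or order number provided: no → true
  return reason ∈ {late, unwanted, wrong-item}: wrong-item is in the set → true
  NOT restocking fee paid: yes → false
Combine:
[1.1.1.1] false AND false = false
[1.1.1] NOT false = true
[1.1.2] true AND true = true
[1.1.3] false → false (antecedent false ⇒ implication holds) = true
[1.1] true OR true OR true = true
[1.2.1.1] false AND false = false
[1.2.1] NOT false = true
[1.2.2.3] true OR true = true
[1.2.2] true AND true AND true = true
[1.2] true AND true = true
[1] true → true = true
[2] exactly-one(false, true) = true
[root] true AND true = true
Overall: true → accepted

Accepted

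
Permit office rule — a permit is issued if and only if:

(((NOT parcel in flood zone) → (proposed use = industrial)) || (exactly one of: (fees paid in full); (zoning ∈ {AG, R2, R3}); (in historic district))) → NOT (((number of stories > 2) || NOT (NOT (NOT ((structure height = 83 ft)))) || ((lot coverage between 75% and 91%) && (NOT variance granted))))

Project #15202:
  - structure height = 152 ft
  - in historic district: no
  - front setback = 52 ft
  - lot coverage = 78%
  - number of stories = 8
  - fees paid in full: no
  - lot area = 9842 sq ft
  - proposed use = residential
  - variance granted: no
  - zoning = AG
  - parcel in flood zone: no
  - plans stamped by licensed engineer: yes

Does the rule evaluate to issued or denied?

Denied

Atomic conditions:
  NOT parcel in flood zone: no → true
  proposed use = industrial: residential == industrial is false
  fees paid in full: no → false
  zoning ∈ {AG, R2, R3}: AG is in the set → true
  in historic district: no → false
  number of stories > 2: 8 > 2 is true
  structure height = 83 ft: 152 == 83 is false
  lot coverage between 75% and 91%: 78 in [75, 91] is true
  NOT variance granted: no → true
Combine:
[1.1] true → false = false
[1.2] exactly-one(false, true, false) = true
[1] false OR true = true
[2.1.2.1.1] NOT false = true
[2.1.2.1] NOT true = false
[2.1.2] NOT false = true
[2.1.3] true AND true = true
[2.1] true OR true OR true = true
[2] NOT true = false
[root] true → false = false
Overall: false → denied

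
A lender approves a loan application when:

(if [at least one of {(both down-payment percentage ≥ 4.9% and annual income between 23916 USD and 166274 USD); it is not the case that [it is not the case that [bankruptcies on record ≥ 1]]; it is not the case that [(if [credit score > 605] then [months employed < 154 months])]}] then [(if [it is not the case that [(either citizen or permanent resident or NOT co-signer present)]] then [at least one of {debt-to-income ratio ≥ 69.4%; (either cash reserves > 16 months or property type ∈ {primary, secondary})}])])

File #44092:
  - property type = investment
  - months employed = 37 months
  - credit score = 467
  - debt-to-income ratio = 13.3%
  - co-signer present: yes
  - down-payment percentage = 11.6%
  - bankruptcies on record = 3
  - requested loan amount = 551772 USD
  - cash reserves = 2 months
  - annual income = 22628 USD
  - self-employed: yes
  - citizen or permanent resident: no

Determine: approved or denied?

Atomic conditions:
  down-payment percentage ≥ 4.9%: 11.6 ≥ 4.9 is true
  annual income between 23916 USD and 166274 USD: 22628 in [23916, 166274] is false
  bankruptcies on record ≥ 1: 3 ≥ 1 is true
  credit score > 605: 467 > 605 is false
  months employed < 154 months: 37 < 154 is true
  citizen or permanent resident: no → false
  NOT co-signer present: yes → false
  debt-to-income ratio ≥ 69.4%: 13.3 ≥ 69.4 is false
  cash reserves > 16 months: 2 > 16 is false
  property type ∈ {primary, secondary}: investment is not in the set → false
Combine:
[1.1] true AND false = false
[1.2.1] NOT true = false
[1.2] NOT false = true
[1.3.1] false → true (antecedent false ⇒ implication holds) = true
[1.3] NOT true = false
[1] false OR true OR false = true
[2.1.1] false OR false = false
[2.1] NOT false = true
[2.2.2] false OR false = false
[2.2] false OR false = false
[2] true → false = false
[root] true → false = false
Overall: false → denied

Denied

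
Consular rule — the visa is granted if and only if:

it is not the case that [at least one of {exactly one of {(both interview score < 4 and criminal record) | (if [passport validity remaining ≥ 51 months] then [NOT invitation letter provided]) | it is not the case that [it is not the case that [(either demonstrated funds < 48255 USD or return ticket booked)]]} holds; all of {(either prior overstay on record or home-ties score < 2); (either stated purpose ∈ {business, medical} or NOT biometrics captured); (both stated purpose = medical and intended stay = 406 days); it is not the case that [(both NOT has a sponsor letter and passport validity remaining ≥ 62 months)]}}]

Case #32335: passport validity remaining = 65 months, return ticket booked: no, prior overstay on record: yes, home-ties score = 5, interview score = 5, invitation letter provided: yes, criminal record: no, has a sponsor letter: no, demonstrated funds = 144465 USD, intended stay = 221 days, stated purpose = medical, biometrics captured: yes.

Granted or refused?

Atomic conditions:
  interview score < 4: 5 < 4 is false
  criminal record: no → false
  passport validity remaining ≥ 51 months: 65 ≥ 51 is true
  NOT invitation letter provided: yes → false
  demonstrated funds < 48255 USD: 144465 < 48255 is false
  return ticket booked: no → false
  prior overstay on record: yes → true
  home-ties score < 2: 5 < 2 is false
  stated purpose ∈ {business, medical}: medical is in the set → true
  NOT biometrics captured: yes → false
  stated purpose = medical: medical == medical is true
  intended stay = 406 days: 221 == 406 is false
  NOT has a sponsor letter: no → true
  passport validity remaining ≥ 62 months: 65 ≥ 62 is true
Combine:
[1.1.1] false AND false = false
[1.1.2] true → false = false
[1.1.3.1.1] false OR false = false
[1.1.3.1] NOT false = true
[1.1.3] NOT true = false
[1.1] exactly-one(false, false, false) = false
[1.2.1] true OR false = true
[1.2.2] true OR false = true
[1.2.3] true AND false = false
[1.2.4.1] true AND true = true
[1.2.4] NOT true = false
[1.2] true AND true AND false AND false = false
[1] false OR false = false
[root] NOT false = true
Overall: true → granted

Granted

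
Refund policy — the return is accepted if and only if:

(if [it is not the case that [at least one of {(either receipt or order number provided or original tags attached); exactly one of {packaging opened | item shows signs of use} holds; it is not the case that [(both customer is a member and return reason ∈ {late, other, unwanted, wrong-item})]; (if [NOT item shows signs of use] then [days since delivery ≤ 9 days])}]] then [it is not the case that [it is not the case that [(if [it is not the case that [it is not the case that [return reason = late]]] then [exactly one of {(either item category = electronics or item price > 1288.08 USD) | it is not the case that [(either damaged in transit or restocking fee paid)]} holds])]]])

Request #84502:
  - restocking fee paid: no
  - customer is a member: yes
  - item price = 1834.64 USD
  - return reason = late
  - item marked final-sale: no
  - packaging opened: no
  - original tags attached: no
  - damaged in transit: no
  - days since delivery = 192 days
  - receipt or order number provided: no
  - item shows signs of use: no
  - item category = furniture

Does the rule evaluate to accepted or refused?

Atomic conditions:
  receipt or order number provided: no → false
  original tags attached: no → false
  packaging opened: no → false
  item shows signs of use: no → false
  customer is a member: yes → true
  return reason ∈ {late, other, unwanted, wrong-item}: late is in the set → true
  NOT item shows signs of use: no → true
  days since delivery ≤ 9 days: 192 ≤ 9 is false
  return reason = late: late == late is true
  item category = electronics: furniture == electronics is false
  item price > 1288.08 USD: 1834.64 > 1288.08 is true
  damaged in transit: no → false
  restocking fee paid: no → false
Combine:
[1.1.1] false OR false = false
[1.1.2] exactly-one(false, false) = false
[1.1.3.1] true AND true = true
[1.1.3] NOT true = false
[1.1.4] true → false = false
[1.1] false OR false OR false OR false = false
[1] NOT false = true
[2.1.1.1.1] NOT true = false
[2.1.1.1] NOT false = true
[2.1.1.2.1] false OR true = true
[2.1.1.2.2.1] false OR false = false
[2.1.1.2.2] NOT false = true
[2.1.1.2] exactly-one(true, true) = false
[2.1.1] true → false = false
[2.1] NOT false = true
[2] NOT true = false
[root] true → false = false
Overall: false → refused

Refused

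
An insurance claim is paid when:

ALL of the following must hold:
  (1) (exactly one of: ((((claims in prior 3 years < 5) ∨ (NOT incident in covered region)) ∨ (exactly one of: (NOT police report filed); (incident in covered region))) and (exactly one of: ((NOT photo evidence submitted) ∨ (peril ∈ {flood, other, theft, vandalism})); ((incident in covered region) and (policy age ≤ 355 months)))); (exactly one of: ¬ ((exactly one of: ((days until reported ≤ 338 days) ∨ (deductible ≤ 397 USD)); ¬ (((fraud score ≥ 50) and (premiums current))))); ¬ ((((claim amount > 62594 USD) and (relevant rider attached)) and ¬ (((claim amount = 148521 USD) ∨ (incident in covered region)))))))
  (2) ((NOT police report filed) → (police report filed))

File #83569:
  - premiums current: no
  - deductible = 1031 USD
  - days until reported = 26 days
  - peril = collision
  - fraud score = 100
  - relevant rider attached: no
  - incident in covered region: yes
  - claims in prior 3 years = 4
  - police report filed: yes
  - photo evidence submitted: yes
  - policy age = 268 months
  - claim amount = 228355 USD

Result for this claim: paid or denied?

Paid

Atomic conditions:
  claims in prior 3 years < 5: 4 < 5 is true
  NOT incident in covered region: yes → false
  NOT police report filed: yes → false
  incident in covered region: yes → true
  NOT photo evidence submitted: yes → false
  peril ∈ {flood, other, theft, vandalism}: collision is not in the set → false
  policy age ≤ 355 months: 268 ≤ 355 is true
  days until reported ≤ 338 days: 26 ≤ 338 is true
  deductible ≤ 397 USD: 1031 ≤ 397 is false
  fraud score ≥ 50: 100 ≥ 50 is true
  premiums current: no → false
  claim amount > 62594 USD: 228355 > 62594 is true
  relevant rider attached: no → false
  claim amount = 148521 USD: 228355 == 148521 is false
  police report filed: yes → true
Combine:
[1.1.1.1] true OR false = true
[1.1.1.2] exactly-one(false, true) = true
[1.1.1] true OR true = true
[1.1.2.1] false OR false = false
[1.1.2.2] true AND true = true
[1.1.2] exactly-one(false, true) = true
[1.1] true AND true = true
[1.2.1.1.1] true OR false = true
[1.2.1.1.2.1] true AND false = false
[1.2.1.1.2] NOT false = true
[1.2.1.1] exactly-one(true, true) = false
[1.2.1] NOT false = true
[1.2.2.1.1] true AND false = false
[1.2.2.1.2.1] false OR true = true
[1.2.2.1.2] NOT true = false
[1.2.2.1] false AND false = false
[1.2.2] NOT false = true
[1.2] exactly-one(true, true) = false
[1] exactly-one(true, false) = true
[2] false → true (antecedent false ⇒ implication holds) = true
[root] true AND true = true
Overall: true → paid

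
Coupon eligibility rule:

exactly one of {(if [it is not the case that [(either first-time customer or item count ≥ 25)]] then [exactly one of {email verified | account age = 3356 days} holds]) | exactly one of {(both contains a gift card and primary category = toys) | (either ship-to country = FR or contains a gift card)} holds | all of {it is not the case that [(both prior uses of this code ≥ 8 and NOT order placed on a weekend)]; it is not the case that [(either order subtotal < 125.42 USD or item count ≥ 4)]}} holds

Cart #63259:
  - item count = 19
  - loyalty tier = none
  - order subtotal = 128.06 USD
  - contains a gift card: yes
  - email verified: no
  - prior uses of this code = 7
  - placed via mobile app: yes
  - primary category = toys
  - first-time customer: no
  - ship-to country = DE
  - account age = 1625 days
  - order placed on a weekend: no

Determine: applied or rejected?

Atomic conditions:
  first-time customer: no → false
  item count ≥ 25: 19 ≥ 25 is false
  email verified: no → false
  account age = 3356 days: 1625 == 3356 is false
  contains a gift card: yes → true
  primary category = toys: toys == toys is true
  ship-to country = FR: DE == FR is false
  prior uses of this code ≥ 8: 7 ≥ 8 is false
  NOT order placed on a weekend: no → true
  order subtotal < 125.42 USD: 128.06 < 125.42 is false
  item count ≥ 4: 19 ≥ 4 is true
Combine:
[1.1.1] false OR false = false
[1.1] NOT false = true
[1.2] exactly-one(false, false) = false
[1] true → false = false
[2.1] true AND true = true
[2.2] false OR true = true
[2] exactly-one(true, true) = false
[3.1.1] false AND true = false
[3.1] NOT false = true
[3.2.1] false OR true = true
[3.2] NOT true = false
[3] true AND false = false
[root] exactly-one(false, false, false) = false
Overall: false → rejected

Rejected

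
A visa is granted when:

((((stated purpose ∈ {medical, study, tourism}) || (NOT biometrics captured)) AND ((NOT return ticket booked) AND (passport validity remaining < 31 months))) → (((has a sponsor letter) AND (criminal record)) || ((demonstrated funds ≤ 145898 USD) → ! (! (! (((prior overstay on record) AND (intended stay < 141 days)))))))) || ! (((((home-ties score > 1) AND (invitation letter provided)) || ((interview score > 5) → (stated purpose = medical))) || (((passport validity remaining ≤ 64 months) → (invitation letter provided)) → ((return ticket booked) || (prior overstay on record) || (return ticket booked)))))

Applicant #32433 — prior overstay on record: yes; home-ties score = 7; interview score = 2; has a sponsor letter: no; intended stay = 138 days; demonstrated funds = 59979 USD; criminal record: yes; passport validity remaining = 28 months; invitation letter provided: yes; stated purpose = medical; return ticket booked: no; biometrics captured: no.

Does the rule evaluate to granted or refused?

Refused

Atomic conditions:
  stated purpose ∈ {medical, study, tourism}: medical is in the set → true
  NOT biometrics captured: no → true
  NOT return ticket booked: no → true
  passport validity remaining < 31 months: 28 < 31 is true
  has a sponsor letter: no → false
  criminal record: yes → true
  demonstrated funds ≤ 145898 USD: 59979 ≤ 145898 is true
  prior overstay on record: yes → true
  intended stay < 141 days: 138 < 141 is true
  home-ties score > 1: 7 > 1 is true
  invitation letter provided: yes → true
  interview score > 5: 2 > 5 is false
  stated purpose = medical: medical == medical is true
  passport validity remaining ≤ 64 months: 28 ≤ 64 is true
  return ticket booked: no → false
Combine:
[1.1.1] true OR true = true
[1.1.2] true AND true = true
[1.1] true AND true = true
[1.2.1] false AND true = false
[1.2.2.2.1.1.1] true AND true = true
[1.2.2.2.1.1] NOT true = false
[1.2.2.2.1] NOT false = true
[1.2.2.2] NOT true = false
[1.2.2] true → false = false
[1.2] false OR false = false
[1] true → false = false
[2.1.1.1] true AND true = true
[2.1.1.2] false → true (antecedent false ⇒ implication holds) = true
[2.1.1] true OR true = true
[2.1.2.1] true → true = true
[2.1.2.2] false OR true OR false = true
[2.1.2] true → true = true
[2.1] true OR true = true
[2] NOT true = false
[root] false OR false = false
Overall: false → refused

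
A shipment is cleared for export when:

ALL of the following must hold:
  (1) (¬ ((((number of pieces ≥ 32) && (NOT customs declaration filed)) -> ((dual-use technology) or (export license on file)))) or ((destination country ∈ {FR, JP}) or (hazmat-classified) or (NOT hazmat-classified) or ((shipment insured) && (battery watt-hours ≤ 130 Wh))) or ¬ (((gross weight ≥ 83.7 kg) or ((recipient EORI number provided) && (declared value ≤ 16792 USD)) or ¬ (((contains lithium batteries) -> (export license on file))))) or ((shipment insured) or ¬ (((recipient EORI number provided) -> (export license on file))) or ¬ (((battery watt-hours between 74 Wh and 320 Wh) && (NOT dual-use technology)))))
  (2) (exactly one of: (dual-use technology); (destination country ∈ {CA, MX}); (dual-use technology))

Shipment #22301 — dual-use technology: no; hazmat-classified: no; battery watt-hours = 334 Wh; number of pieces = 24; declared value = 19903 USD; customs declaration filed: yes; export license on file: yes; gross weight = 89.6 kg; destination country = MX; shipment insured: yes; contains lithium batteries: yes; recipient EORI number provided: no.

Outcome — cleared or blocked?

Cleared

Atomic conditions:
  number of pieces ≥ 32: 24 ≥ 32 is false
  NOT customs declaration filed: yes → false
  dual-use technology: no → false
  export license on file: yes → true
  destination country ∈ {FR, JP}: MX is not in the set → false
  hazmat-classified: no → false
  NOT hazmat-classified: no → true
  shipment insured: yes → true
  battery watt-hours ≤ 130 Wh: 334 ≤ 130 is false
  gross weight ≥ 83.7 kg: 89.6 ≥ 83.7 is true
  recipient EORI number provided: no → false
  declared value ≤ 16792 USD: 19903 ≤ 16792 is false
  contains lithium batteries: yes → true
  battery watt-hours between 74 Wh and 320 Wh: 334 in [74, 320] is false
  NOT dual-use technology: no → true
  destination country ∈ {CA, MX}: MX is in the set → true
Combine:
[1.1.1.1] false AND false = false
[1.1.1.2] false OR true = true
[1.1.1] false → true (antecedent false ⇒ implication holds) = true
[1.1] NOT true = false
[1.2.4] true AND false = false
[1.2] false OR false OR true OR false = true
[1.3.1.2] false AND false = false
[1.3.1.3.1] true → true = true
[1.3.1.3] NOT true = false
[1.3.1] true OR false OR false = true
[1.3] NOT true = false
[1.4.2.1] false → true (antecedent false ⇒ implication holds) = true
[1.4.2] NOT true = false
[1.4.3.1] false AND true = false
[1.4.3] NOT false = true
[1.4] true OR false OR true = true
[1] false OR true OR false OR true = true
[2] exactly-one(false, true, false) = true
[root] true AND true = true
Overall: true → cleared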